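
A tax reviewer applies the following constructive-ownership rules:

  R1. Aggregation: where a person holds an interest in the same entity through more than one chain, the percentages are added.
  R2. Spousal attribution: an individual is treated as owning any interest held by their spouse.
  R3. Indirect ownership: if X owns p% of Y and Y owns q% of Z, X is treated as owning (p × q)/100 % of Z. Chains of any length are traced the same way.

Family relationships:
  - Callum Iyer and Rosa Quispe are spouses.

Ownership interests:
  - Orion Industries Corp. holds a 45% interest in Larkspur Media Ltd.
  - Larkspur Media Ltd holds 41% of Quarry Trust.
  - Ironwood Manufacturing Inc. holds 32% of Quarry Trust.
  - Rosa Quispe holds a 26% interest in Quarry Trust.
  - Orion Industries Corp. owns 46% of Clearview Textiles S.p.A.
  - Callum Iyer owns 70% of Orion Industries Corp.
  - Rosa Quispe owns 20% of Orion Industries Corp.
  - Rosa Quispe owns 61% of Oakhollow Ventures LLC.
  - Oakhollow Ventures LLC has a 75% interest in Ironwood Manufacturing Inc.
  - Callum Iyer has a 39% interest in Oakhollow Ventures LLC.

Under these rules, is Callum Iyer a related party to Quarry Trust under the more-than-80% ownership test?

No

By spousal attribution (R2), Callum Iyer is treated as also owning Rosa Quispe's interest in Orion Industries Corp, giving 70% + 20% = 90%.
By spousal attribution (R2), Callum Iyer is treated as also owning Rosa Quispe's interest in Oakhollow Ventures LLC, giving 39% + 61% = 100%.
By spousal attribution (R2), Callum Iyer is treated as owning Rosa Quispe's 26% interest in Quarry Trust.
Chain via Orion Industries Corp. → Larkspur Media Ltd (R3): 90% × 45% × 41% = 16.605% of Quarry Trust.
Chain via Oakhollow Ventures LLC → Ironwood Manufacturing Inc. (R3): 100% × 75% × 32% = 24% of Quarry Trust.
Direct interest in Quarry Trust: 26%.
Aggregating (R1): 16.605% + 24% + 26% = 66.605%.
66.605% does not exceed the 80% threshold, so Callum is not a related party to Quarry Trust.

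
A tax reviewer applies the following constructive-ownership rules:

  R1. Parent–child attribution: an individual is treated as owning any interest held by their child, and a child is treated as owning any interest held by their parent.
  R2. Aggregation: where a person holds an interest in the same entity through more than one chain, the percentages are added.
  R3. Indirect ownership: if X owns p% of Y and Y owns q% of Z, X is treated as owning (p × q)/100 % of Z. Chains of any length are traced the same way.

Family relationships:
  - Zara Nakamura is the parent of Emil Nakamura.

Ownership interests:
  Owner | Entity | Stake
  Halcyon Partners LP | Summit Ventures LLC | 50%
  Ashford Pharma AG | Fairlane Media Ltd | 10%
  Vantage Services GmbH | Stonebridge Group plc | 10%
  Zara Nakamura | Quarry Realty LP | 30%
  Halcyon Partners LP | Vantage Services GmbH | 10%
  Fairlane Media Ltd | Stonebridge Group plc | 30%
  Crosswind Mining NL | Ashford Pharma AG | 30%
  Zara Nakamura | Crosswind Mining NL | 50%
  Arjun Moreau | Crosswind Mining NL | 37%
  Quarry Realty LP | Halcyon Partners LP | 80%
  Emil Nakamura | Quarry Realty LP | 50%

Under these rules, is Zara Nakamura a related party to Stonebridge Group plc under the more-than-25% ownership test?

No

By parent–child attribution (R1), Zara Nakamura is treated as also owning Emil Nakamura's interest in Quarry Realty LP, giving 30% + 50% = 80%.
Chain via Crosswind Mining NL → Ashford Pharma AG → Fairlane Media Ltd (R3): 50% × 30% × 10% × 30% = 0.45% of Stonebridge Group plc.
Chain via Quarry Realty LP → Halcyon Partners LP → Vantage Services GmbH (R3): 80% × 80% × 10% × 10% = 0.64% of Stonebridge Group plc.
Aggregating (R2): 0.45% + 0.64% = 1.09%.
1.09% does not exceed the 25% threshold, so Zara is not a related party to Stonebridge Group plc.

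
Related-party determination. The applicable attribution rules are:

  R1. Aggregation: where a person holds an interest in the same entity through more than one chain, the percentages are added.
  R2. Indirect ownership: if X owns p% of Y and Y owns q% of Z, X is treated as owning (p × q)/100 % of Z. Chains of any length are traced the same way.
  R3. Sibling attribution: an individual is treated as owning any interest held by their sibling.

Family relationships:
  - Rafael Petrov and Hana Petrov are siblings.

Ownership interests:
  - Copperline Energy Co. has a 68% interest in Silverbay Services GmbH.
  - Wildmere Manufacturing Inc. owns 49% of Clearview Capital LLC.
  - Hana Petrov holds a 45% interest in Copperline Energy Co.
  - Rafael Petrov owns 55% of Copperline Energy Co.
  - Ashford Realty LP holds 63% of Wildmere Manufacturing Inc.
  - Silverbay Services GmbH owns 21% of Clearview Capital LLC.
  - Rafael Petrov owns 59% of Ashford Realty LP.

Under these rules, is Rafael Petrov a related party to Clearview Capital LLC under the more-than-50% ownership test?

No

By sibling attribution (R3), Rafael Petrov is treated as also owning Hana Petrov's interest in Copperline Energy Co, giving 55% + 45% = 100%.
Chain via Copperline Energy Co. → Silverbay Services GmbH (R2): 100% × 68% × 21% = 14.28% of Clearview Capital LLC.
Chain via Ashford Realty LP → Wildmere Manufacturing Inc. (R2): 59% × 63% × 49% = 18.2133% of Clearview Capital LLC.
Aggregating (R1): 14.28% + 18.2133% = 32.4933%.
32.4933% does not exceed the 50% threshold, so Rafael is not a related party to Clearview Capital LLC.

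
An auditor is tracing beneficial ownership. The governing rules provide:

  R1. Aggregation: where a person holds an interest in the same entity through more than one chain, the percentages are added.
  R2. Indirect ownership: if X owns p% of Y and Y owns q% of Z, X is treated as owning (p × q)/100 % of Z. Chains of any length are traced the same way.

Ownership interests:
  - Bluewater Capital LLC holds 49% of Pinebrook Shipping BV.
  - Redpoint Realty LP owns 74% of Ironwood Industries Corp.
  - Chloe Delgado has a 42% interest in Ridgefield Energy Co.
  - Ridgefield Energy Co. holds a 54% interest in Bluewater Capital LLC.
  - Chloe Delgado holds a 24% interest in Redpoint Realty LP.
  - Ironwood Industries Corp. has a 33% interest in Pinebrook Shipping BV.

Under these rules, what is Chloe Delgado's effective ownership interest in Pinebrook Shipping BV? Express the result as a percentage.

16.974%

Chain via Ridgefield Energy Co. → Bluewater Capital LLC (R2): 42% × 54% × 49% = 11.1132% of Pinebrook Shipping BV.
Chain via Redpoint Realty LP → Ironwood Industries Corp. (R2): 24% × 74% × 33% = 5.8608% of Pinebrook Shipping BV.
Aggregating (R1): 11.1132% + 5.8608% = 16.974%.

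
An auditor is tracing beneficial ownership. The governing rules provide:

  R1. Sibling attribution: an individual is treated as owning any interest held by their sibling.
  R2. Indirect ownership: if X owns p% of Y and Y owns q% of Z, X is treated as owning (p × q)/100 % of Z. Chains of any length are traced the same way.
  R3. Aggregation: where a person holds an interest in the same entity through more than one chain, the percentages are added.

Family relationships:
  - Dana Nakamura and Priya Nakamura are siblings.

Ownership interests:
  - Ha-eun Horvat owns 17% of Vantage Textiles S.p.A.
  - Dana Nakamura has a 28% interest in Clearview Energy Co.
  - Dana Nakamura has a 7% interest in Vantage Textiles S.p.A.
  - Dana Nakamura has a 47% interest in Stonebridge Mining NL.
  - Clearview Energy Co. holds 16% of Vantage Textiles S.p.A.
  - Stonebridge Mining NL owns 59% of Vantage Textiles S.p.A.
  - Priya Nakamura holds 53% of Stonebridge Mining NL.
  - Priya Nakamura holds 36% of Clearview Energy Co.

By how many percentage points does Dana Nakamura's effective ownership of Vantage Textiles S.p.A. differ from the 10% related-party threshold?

By sibling attribution (R1), Dana Nakamura is treated as also owning Priya Nakamura's interest in Clearview Energy Co, giving 28% + 36% = 64%.
By sibling attribution (R1), Dana Nakamura is treated as also owning Priya Nakamura's interest in Stonebridge Mining NL, giving 47% + 53% = 100%.
Chain via Clearview Energy Co. (R2): 64% × 16% = 10.24% of Vantage Textiles S.p.A.
Chain via Stonebridge Mining NL (R2): 100% × 59% = 59% of Vantage Textiles S.p.A.
Direct interest in Vantage Textiles S.p.A: 7%.
Aggregating (R3): 10.24% + 59% + 7% = 76.24%.
76.24% exceeds the 10% threshold by 66.24 percentage points.

66.24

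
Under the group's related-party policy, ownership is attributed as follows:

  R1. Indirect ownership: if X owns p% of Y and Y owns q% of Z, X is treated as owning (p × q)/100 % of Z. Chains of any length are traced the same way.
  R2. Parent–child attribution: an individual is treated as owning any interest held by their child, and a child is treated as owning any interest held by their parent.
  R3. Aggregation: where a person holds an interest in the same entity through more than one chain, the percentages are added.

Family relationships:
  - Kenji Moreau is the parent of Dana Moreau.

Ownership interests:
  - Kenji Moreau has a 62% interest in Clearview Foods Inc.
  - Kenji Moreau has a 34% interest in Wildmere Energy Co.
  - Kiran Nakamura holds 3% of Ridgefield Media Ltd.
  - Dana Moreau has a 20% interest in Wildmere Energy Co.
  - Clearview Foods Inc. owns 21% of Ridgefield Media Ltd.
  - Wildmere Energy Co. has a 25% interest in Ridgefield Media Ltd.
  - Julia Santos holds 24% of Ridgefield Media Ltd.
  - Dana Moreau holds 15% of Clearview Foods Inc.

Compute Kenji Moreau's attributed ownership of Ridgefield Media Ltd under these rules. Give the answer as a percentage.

By parent–child attribution (R2), Kenji Moreau is treated as also owning Dana Moreau's interest in Wildmere Energy Co, giving 34% + 20% = 54%.
By parent–child attribution (R2), Kenji Moreau is treated as also owning Dana Moreau's interest in Clearview Foods Inc, giving 62% + 15% = 77%.
Chain via Wildmere Energy Co. (R1): 54% × 25% = 13.5% of Ridgefield Media Ltd.
Chain via Clearview Foods Inc. (R1): 77% × 21% = 16.17% of Ridgefield Media Ltd.
Aggregating (R3): 13.5% + 16.17% = 29.67%.

29.67%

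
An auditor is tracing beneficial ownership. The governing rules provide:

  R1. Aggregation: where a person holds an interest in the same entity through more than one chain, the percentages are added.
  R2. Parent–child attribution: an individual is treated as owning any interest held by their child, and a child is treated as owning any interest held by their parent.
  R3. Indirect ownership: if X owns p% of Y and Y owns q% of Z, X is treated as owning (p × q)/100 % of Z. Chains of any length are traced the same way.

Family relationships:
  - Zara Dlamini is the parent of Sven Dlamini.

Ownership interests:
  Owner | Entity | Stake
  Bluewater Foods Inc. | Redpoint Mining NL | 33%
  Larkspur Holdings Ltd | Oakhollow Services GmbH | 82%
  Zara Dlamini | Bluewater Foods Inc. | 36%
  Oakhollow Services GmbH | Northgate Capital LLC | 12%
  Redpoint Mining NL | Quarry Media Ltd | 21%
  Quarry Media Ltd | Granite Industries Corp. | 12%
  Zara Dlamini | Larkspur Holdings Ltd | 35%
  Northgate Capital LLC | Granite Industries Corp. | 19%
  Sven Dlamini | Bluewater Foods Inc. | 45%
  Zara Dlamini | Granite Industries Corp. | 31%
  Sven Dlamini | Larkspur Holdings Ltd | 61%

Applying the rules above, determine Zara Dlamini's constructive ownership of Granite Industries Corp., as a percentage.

33.468412%

By parent–child attribution (R2), Zara Dlamini is treated as also owning Sven Dlamini's interest in Bluewater Foods Inc, giving 36% + 45% = 81%.
By parent–child attribution (R2), Zara Dlamini is treated as also owning Sven Dlamini's interest in Larkspur Holdings Ltd, giving 35% + 61% = 96%.
Chain via Bluewater Foods Inc. → Redpoint Mining NL → Quarry Media Ltd (R3): 81% × 33% × 21% × 12% = 0.673596% of Granite Industries Corp.
Chain via Larkspur Holdings Ltd → Oakhollow Services GmbH → Northgate Capital LLC (R3): 96% × 82% × 12% × 19% = 1.794816% of Granite Industries Corp.
Direct interest in Granite Industries Corp: 31%.
Aggregating (R1): 0.673596% + 1.794816% + 31% = 33.468412%.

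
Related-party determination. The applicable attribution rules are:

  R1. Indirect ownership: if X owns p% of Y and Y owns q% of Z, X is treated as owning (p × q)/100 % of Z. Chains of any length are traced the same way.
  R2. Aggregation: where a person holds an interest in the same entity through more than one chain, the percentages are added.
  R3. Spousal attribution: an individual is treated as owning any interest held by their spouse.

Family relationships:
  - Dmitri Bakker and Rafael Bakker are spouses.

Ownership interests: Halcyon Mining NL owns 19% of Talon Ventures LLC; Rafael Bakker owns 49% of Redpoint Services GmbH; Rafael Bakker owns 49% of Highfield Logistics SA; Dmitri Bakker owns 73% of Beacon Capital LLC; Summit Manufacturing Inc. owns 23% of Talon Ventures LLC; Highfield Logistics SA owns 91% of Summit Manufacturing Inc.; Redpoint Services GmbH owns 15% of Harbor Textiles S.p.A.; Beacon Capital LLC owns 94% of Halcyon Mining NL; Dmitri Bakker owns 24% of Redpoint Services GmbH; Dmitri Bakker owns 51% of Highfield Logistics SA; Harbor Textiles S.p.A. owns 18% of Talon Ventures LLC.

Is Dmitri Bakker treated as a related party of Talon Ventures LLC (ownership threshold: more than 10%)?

By spousal attribution (R3), Dmitri Bakker is treated as also owning Rafael Bakker's interest in Highfield Logistics SA, giving 51% + 49% = 100%.
By spousal attribution (R3), Dmitri Bakker is treated as also owning Rafael Bakker's interest in Redpoint Services GmbH, giving 24% + 49% = 73%.
Chain via Highfield Logistics SA → Summit Manufacturing Inc. (R1): 100% × 91% × 23% = 20.93% of Talon Ventures LLC.
Chain via Redpoint Services GmbH → Harbor Textiles S.p.A. (R1): 73% × 15% × 18% = 1.971% of Talon Ventures LLC.
Chain via Beacon Capital LLC → Halcyon Mining NL (R1): 73% × 94% × 19% = 13.0378% of Talon Ventures LLC.
Aggregating (R2): 20.93% + 1.971% + 13.0378% = 35.9388%.
35.9388% exceeds the 10% threshold, so Dmitri is a related party to Talon Ventures LLC.

Yes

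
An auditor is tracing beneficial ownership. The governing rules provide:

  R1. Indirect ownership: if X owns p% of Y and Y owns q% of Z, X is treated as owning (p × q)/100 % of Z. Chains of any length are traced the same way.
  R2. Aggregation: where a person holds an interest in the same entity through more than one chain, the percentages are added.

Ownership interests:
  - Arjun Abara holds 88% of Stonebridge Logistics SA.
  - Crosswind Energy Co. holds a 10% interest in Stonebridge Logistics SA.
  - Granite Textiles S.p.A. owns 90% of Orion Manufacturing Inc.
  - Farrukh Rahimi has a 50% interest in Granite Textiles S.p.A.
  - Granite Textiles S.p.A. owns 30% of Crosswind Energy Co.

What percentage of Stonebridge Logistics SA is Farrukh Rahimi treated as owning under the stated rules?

1.5%

Chain via Granite Textiles S.p.A. → Crosswind Energy Co. (R1): 50% × 30% × 10% = 1.5% of Stonebridge Logistics SA.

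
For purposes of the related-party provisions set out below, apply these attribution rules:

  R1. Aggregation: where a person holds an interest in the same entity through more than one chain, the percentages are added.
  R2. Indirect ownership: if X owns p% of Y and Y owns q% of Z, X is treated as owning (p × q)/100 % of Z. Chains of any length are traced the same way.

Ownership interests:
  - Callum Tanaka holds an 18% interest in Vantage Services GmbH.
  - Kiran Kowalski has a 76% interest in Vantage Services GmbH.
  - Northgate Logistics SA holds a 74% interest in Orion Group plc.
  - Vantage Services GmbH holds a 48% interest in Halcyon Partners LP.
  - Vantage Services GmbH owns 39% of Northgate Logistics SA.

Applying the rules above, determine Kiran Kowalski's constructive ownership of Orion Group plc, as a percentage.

21.9336%

Chain via Vantage Services GmbH → Northgate Logistics SA (R2): 76% × 39% × 74% = 21.9336% of Orion Group plc.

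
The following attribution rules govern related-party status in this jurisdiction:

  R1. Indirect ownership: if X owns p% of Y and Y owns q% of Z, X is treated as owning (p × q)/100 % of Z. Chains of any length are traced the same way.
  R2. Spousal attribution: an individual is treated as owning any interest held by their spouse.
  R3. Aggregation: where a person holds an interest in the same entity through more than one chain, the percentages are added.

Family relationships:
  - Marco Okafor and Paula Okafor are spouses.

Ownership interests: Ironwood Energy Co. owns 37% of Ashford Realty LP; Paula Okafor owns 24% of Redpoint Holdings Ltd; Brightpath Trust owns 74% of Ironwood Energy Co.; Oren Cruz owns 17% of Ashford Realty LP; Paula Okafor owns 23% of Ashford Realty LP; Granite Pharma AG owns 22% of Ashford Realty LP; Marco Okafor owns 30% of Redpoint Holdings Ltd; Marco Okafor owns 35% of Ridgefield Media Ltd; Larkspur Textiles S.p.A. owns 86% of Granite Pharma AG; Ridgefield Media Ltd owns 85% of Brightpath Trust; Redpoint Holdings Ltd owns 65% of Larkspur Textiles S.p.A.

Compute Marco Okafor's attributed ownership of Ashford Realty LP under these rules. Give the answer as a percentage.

By spousal attribution (R2), Marco Okafor is treated as also owning Paula Okafor's interest in Redpoint Holdings Ltd, giving 30% + 24% = 54%.
By spousal attribution (R2), Marco Okafor is treated as owning Paula Okafor's 23% interest in Ashford Realty LP.
Chain via Redpoint Holdings Ltd → Larkspur Textiles S.p.A. → Granite Pharma AG (R1): 54% × 65% × 86% × 22% = 6.64092% of Ashford Realty LP.
Chain via Ridgefield Media Ltd → Brightpath Trust → Ironwood Energy Co. (R1): 35% × 85% × 74% × 37% = 8.14555% of Ashford Realty LP.
Direct interest in Ashford Realty LP: 23%.
Aggregating (R3): 6.64092% + 8.14555% + 23% = 37.78647%.

37.78647%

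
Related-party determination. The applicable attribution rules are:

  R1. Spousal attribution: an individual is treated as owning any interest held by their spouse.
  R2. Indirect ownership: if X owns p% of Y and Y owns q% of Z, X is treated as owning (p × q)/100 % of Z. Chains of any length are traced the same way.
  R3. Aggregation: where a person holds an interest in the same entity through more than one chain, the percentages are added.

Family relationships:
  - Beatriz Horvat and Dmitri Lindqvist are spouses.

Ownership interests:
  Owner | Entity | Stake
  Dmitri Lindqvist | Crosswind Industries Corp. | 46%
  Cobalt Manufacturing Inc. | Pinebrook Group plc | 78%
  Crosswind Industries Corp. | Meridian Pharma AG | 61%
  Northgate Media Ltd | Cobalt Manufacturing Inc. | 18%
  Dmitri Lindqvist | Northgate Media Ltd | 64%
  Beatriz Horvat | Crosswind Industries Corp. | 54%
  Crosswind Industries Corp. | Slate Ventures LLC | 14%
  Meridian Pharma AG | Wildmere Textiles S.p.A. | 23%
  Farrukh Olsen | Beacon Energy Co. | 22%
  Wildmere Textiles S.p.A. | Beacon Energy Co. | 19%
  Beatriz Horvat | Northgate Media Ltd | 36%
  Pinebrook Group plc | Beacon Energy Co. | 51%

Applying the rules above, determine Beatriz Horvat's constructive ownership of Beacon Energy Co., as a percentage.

9.8261%

By spousal attribution (R1), Beatriz Horvat is treated as also owning Dmitri Lindqvist's interest in Northgate Media Ltd, giving 36% + 64% = 100%.
By spousal attribution (R1), Beatriz Horvat is treated as also owning Dmitri Lindqvist's interest in Crosswind Industries Corp, giving 54% + 46% = 100%.
Chain via Northgate Media Ltd → Cobalt Manufacturing Inc. → Pinebrook Group plc (R2): 100% × 18% × 78% × 51% = 7.1604% of Beacon Energy Co.
Chain via Crosswind Industries Corp. → Meridian Pharma AG → Wildmere Textiles S.p.A. (R2): 100% × 61% × 23% × 19% = 2.6657% of Beacon Energy Co.
Aggregating (R3): 7.1604% + 2.6657% = 9.8261%.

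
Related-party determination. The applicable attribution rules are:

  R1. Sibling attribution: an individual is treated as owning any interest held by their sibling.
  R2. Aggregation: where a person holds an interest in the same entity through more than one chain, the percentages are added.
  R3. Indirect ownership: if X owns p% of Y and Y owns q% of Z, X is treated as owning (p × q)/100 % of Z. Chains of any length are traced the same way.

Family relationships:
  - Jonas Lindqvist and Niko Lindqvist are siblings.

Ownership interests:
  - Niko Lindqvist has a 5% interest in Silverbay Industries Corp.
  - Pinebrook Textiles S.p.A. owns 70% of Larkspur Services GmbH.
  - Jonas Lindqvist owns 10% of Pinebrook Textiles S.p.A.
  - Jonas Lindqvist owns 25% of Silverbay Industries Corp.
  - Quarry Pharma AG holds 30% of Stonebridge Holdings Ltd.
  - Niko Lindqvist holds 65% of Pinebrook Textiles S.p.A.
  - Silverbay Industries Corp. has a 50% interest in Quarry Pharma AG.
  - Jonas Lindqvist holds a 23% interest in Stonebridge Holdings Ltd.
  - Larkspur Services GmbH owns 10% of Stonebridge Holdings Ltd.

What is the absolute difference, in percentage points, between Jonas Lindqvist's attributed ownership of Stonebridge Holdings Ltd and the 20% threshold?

12.75

By sibling attribution (R1), Jonas Lindqvist is treated as also owning Niko Lindqvist's interest in Pinebrook Textiles S.p.A, giving 10% + 65% = 75%.
By sibling attribution (R1), Jonas Lindqvist is treated as also owning Niko Lindqvist's interest in Silverbay Industries Corp, giving 25% + 5% = 30%.
Chain via Pinebrook Textiles S.p.A. → Larkspur Services GmbH (R3): 75% × 70% × 10% = 5.25% of Stonebridge Holdings Ltd.
Chain via Silverbay Industries Corp. → Quarry Pharma AG (R3): 30% × 50% × 30% = 4.5% of Stonebridge Holdings Ltd.
Direct interest in Stonebridge Holdings Ltd: 23%.
Aggregating (R2): 5.25% + 4.5% + 23% = 32.75%.
32.75% exceeds the 20% threshold by 12.75 percentage points.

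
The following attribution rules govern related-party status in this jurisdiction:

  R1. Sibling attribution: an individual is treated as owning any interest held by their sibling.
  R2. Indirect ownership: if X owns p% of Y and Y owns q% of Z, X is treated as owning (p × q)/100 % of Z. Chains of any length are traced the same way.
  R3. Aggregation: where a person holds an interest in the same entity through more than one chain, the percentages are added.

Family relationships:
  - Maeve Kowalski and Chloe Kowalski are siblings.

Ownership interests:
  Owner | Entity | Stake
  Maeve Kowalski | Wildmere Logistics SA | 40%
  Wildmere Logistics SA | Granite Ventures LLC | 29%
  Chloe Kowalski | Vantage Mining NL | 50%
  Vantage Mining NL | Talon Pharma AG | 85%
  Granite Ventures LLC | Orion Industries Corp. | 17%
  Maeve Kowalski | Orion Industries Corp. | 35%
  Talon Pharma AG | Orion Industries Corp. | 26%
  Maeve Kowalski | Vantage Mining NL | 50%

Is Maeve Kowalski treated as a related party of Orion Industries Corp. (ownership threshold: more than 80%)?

No

By sibling attribution (R1), Maeve Kowalski is treated as also owning Chloe Kowalski's interest in Vantage Mining NL, giving 50% + 50% = 100%.
Chain via Vantage Mining NL → Talon Pharma AG (R2): 100% × 85% × 26% = 22.1% of Orion Industries Corp.
Chain via Wildmere Logistics SA → Granite Ventures LLC (R2): 40% × 29% × 17% = 1.972% of Orion Industries Corp.
Direct interest in Orion Industries Corp: 35%.
Aggregating (R3): 22.1% + 1.972% + 35% = 59.072%.
59.072% does not exceed the 80% threshold, so Maeve is not a related party to Orion Industries Corp.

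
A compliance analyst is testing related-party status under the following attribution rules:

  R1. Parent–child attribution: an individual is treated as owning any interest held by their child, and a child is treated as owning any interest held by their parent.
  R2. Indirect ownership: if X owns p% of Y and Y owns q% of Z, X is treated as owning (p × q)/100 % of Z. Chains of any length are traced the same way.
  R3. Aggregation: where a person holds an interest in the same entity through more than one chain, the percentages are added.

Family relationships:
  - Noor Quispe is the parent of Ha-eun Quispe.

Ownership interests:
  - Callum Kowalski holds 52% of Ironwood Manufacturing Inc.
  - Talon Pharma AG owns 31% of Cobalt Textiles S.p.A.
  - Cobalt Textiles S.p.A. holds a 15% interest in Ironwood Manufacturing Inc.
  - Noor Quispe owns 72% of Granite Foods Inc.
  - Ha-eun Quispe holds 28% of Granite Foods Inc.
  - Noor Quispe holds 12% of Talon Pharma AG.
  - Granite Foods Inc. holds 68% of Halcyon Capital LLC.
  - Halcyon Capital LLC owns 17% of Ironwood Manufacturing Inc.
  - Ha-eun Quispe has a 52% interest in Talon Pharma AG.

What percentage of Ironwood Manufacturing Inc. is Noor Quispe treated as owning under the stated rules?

By parent–child attribution (R1), Noor Quispe is treated as also owning Ha-eun Quispe's interest in Talon Pharma AG, giving 12% + 52% = 64%.
By parent–child attribution (R1), Noor Quispe is treated as also owning Ha-eun Quispe's interest in Granite Foods Inc, giving 72% + 28% = 100%.
Chain via Talon Pharma AG → Cobalt Textiles S.p.A. (R2): 64% × 31% × 15% = 2.976% of Ironwood Manufacturing Inc.
Chain via Granite Foods Inc. → Halcyon Capital LLC (R2): 100% × 68% × 17% = 11.56% of Ironwood Manufacturing Inc.
Aggregating (R3): 2.976% + 11.56% = 14.536%.

14.536%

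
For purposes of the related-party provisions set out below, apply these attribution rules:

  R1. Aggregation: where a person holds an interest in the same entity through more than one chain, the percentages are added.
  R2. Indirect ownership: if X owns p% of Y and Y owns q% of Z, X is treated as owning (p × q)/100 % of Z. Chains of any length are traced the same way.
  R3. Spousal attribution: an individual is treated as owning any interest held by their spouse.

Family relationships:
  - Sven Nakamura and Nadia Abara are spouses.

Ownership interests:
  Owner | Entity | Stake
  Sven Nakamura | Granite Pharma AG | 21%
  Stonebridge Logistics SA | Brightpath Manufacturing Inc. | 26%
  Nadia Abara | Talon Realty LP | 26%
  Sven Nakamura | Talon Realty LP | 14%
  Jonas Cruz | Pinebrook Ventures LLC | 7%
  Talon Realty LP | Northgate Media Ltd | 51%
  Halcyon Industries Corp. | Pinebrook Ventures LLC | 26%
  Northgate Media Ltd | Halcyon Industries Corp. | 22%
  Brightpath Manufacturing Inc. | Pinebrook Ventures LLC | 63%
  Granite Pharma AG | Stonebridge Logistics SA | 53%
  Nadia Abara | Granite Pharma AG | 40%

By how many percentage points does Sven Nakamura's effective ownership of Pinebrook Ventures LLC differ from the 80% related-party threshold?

73.537466

By spousal attribution (R3), Sven Nakamura is treated as also owning Nadia Abara's interest in Granite Pharma AG, giving 21% + 40% = 61%.
By spousal attribution (R3), Sven Nakamura is treated as also owning Nadia Abara's interest in Talon Realty LP, giving 14% + 26% = 40%.
Chain via Granite Pharma AG → Stonebridge Logistics SA → Brightpath Manufacturing Inc. (R2): 61% × 53% × 26% × 63% = 5.295654% of Pinebrook Ventures LLC.
Chain via Talon Realty LP → Northgate Media Ltd → Halcyon Industries Corp. (R2): 40% × 51% × 22% × 26% = 1.16688% of Pinebrook Ventures LLC.
Aggregating (R1): 5.295654% + 1.16688% = 6.462534%.
6.462534% falls short of the 80% threshold by 73.537466 percentage points.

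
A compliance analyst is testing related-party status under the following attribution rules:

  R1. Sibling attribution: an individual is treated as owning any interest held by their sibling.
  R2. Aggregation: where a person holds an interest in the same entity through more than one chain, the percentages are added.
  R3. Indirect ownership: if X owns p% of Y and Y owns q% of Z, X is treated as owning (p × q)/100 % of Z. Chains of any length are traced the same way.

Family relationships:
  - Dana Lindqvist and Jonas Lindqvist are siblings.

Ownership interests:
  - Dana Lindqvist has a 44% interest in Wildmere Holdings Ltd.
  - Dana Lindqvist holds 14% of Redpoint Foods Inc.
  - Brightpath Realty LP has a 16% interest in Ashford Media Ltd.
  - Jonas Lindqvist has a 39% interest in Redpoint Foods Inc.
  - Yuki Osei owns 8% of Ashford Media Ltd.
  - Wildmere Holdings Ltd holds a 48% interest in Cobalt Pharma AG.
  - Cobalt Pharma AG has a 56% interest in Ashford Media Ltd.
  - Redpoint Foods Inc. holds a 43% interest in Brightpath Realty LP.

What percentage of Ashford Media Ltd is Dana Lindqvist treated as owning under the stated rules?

15.4736%

By sibling attribution (R1), Dana Lindqvist is treated as also owning Jonas Lindqvist's interest in Redpoint Foods Inc, giving 14% + 39% = 53%.
Chain via Redpoint Foods Inc. → Brightpath Realty LP (R3): 53% × 43% × 16% = 3.6464% of Ashford Media Ltd.
Chain via Wildmere Holdings Ltd → Cobalt Pharma AG (R3): 44% × 48% × 56% = 11.8272% of Ashford Media Ltd.
Aggregating (R2): 3.6464% + 11.8272% = 15.4736%.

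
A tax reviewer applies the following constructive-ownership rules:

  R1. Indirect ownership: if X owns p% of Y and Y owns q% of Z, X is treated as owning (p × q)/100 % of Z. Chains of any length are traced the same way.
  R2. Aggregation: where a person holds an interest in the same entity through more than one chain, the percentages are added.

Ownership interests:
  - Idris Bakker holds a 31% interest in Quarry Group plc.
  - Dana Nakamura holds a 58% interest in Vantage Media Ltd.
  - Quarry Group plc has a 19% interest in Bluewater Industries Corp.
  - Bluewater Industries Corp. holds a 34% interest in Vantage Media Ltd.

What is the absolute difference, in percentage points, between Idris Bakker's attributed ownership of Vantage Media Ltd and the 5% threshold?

Chain via Quarry Group plc → Bluewater Industries Corp. (R1): 31% × 19% × 34% = 2.0026% of Vantage Media Ltd.
2.0026% falls short of the 5% threshold by 2.9974 percentage points.

2.9974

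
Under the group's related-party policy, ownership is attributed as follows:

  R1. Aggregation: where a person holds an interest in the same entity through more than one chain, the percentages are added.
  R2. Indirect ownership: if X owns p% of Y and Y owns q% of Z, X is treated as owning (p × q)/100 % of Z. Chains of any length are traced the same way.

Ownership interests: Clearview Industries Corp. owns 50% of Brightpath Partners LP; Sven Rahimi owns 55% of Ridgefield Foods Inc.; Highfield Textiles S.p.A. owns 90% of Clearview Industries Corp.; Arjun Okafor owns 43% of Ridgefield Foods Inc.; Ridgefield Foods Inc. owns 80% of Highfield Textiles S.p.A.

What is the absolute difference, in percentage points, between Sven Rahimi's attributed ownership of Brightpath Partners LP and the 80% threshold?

60.2

Chain via Ridgefield Foods Inc. → Highfield Textiles S.p.A. → Clearview Industries Corp. (R2): 55% × 80% × 90% × 50% = 19.8% of Brightpath Partners LP.
19.8% falls short of the 80% threshold by 60.2 percentage points.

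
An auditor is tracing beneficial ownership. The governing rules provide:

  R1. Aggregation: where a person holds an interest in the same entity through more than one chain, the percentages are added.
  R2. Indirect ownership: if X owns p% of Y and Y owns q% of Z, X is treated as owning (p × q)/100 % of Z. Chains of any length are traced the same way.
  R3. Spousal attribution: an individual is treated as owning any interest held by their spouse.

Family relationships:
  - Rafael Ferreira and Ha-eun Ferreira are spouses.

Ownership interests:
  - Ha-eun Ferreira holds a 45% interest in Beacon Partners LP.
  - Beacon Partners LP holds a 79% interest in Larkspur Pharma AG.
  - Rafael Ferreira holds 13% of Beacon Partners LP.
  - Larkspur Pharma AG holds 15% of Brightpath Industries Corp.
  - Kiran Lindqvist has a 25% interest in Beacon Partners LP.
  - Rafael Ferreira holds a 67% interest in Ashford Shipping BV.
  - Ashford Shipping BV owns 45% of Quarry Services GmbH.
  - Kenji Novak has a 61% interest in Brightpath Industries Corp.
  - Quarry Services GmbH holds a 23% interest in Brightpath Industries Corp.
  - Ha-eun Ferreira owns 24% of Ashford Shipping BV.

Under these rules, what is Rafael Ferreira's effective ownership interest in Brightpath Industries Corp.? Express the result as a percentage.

16.2915%

By spousal attribution (R3), Rafael Ferreira is treated as also owning Ha-eun Ferreira's interest in Beacon Partners LP, giving 13% + 45% = 58%.
By spousal attribution (R3), Rafael Ferreira is treated as also owning Ha-eun Ferreira's interest in Ashford Shipping BV, giving 67% + 24% = 91%.
Chain via Beacon Partners LP → Larkspur Pharma AG (R2): 58% × 79% × 15% = 6.873% of Brightpath Industries Corp.
Chain via Ashford Shipping BV → Quarry Services GmbH (R2): 91% × 45% × 23% = 9.4185% of Brightpath Industries Corp.
Aggregating (R1): 6.873% + 9.4185% = 16.2915%.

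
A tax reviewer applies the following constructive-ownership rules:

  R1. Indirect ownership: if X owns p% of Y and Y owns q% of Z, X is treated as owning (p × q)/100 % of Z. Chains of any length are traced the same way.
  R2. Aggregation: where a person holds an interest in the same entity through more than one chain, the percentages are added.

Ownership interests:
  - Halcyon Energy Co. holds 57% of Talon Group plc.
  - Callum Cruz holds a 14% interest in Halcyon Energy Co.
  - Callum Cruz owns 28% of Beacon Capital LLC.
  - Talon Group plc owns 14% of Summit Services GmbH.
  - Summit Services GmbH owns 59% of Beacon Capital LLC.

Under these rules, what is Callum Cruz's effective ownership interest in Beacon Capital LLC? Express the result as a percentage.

Chain via Halcyon Energy Co. → Talon Group plc → Summit Services GmbH (R1): 14% × 57% × 14% × 59% = 0.659148% of Beacon Capital LLC.
Direct interest in Beacon Capital LLC: 28%.
Aggregating (R2): 0.659148% + 28% = 28.659148%.

28.659148%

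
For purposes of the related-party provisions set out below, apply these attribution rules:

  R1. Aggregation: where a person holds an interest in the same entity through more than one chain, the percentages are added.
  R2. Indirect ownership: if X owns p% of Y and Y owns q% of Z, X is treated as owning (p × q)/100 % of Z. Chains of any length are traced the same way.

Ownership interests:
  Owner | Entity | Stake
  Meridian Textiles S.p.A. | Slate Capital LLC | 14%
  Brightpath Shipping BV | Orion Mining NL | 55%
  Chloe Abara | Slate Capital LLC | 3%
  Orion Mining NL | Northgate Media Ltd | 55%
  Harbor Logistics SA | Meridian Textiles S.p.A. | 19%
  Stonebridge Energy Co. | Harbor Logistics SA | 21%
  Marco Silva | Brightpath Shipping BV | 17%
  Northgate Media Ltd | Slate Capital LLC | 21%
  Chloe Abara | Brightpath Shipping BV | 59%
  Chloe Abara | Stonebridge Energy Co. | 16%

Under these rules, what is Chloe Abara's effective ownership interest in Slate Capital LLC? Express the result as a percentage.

Chain via Stonebridge Energy Co. → Harbor Logistics SA → Meridian Textiles S.p.A. (R2): 16% × 21% × 19% × 14% = 0.089376% of Slate Capital LLC.
Chain via Brightpath Shipping BV → Orion Mining NL → Northgate Media Ltd (R2): 59% × 55% × 55% × 21% = 3.747975% of Slate Capital LLC.
Direct interest in Slate Capital LLC: 3%.
Aggregating (R1): 0.089376% + 3.747975% + 3% = 6.837351%.

6.837351%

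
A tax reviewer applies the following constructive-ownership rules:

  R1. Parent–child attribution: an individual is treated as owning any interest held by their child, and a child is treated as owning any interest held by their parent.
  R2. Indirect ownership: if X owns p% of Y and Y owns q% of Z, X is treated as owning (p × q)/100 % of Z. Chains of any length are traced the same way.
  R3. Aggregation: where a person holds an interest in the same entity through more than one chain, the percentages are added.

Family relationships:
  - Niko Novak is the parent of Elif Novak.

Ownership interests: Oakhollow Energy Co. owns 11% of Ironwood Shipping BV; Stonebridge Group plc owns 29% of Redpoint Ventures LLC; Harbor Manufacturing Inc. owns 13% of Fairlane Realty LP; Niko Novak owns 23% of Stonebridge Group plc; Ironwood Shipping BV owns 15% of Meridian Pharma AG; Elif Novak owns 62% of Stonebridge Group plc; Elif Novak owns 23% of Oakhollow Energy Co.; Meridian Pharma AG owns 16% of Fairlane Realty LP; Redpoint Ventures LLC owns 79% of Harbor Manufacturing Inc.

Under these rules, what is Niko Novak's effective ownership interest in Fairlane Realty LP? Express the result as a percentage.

By parent–child attribution (R1), Niko Novak is treated as also owning Elif Novak's interest in Stonebridge Group plc, giving 23% + 62% = 85%.
By parent–child attribution (R1), Niko Novak is treated as owning Elif Novak's 23% interest in Oakhollow Energy Co.
Chain via Stonebridge Group plc → Redpoint Ventures LLC → Harbor Manufacturing Inc. (R2): 85% × 29% × 79% × 13% = 2.531555% of Fairlane Realty LP.
Chain via Oakhollow Energy Co. → Ironwood Shipping BV → Meridian Pharma AG (R2): 23% × 11% × 15% × 16% = 0.06072% of Fairlane Realty LP.
Aggregating (R3): 2.531555% + 0.06072% = 2.592275%.

2.592275%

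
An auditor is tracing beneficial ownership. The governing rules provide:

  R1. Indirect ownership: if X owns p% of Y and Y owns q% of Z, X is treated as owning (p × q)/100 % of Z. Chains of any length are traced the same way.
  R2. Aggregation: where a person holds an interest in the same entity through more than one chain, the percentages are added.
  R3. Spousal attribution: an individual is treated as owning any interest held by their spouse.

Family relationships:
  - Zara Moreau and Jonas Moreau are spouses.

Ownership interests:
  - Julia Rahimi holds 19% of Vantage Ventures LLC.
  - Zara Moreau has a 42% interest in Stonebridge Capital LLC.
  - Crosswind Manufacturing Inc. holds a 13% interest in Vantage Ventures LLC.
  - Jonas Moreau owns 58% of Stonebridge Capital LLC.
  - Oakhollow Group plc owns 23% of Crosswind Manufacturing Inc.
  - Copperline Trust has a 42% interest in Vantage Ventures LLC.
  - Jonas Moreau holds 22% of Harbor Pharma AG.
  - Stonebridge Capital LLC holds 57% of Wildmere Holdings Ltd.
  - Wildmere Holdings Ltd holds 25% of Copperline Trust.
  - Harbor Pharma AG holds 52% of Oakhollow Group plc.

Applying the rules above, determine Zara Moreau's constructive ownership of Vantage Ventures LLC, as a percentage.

By spousal attribution (R3), Zara Moreau is treated as also owning Jonas Moreau's interest in Stonebridge Capital LLC, giving 42% + 58% = 100%.
By spousal attribution (R3), Zara Moreau is treated as owning Jonas Moreau's 22% interest in Harbor Pharma AG.
Chain via Stonebridge Capital LLC → Wildmere Holdings Ltd → Copperline Trust (R1): 100% × 57% × 25% × 42% = 5.985% of Vantage Ventures LLC.
Chain via Harbor Pharma AG → Oakhollow Group plc → Crosswind Manufacturing Inc. (R1): 22% × 52% × 23% × 13% = 0.342056% of Vantage Ventures LLC.
Aggregating (R2): 5.985% + 0.342056% = 6.327056%.

6.327056%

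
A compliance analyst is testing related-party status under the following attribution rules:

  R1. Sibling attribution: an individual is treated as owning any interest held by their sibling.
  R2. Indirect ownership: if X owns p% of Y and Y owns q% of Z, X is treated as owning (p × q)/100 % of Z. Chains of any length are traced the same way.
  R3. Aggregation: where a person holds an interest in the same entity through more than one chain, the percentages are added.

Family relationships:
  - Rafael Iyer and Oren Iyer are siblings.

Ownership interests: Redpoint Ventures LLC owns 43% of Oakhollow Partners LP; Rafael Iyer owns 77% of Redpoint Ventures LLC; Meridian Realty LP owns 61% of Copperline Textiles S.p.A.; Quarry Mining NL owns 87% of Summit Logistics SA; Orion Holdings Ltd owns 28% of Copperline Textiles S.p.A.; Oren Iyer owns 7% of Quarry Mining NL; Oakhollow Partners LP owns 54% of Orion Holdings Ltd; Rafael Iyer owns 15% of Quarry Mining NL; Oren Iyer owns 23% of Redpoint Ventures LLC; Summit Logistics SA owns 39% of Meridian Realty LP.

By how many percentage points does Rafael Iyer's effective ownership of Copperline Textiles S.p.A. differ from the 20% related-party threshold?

By sibling attribution (R1), Rafael Iyer is treated as also owning Oren Iyer's interest in Quarry Mining NL, giving 15% + 7% = 22%.
By sibling attribution (R1), Rafael Iyer is treated as also owning Oren Iyer's interest in Redpoint Ventures LLC, giving 77% + 23% = 100%.
Chain via Quarry Mining NL → Summit Logistics SA → Meridian Realty LP (R2): 22% × 87% × 39% × 61% = 4.553406% of Copperline Textiles S.p.A.
Chain via Redpoint Ventures LLC → Oakhollow Partners LP → Orion Holdings Ltd (R2): 100% × 43% × 54% × 28% = 6.5016% of Copperline Textiles S.p.A.
Aggregating (R3): 4.553406% + 6.5016% = 11.055006%.
11.055006% falls short of the 20% threshold by 8.944994 percentage points.

8.944994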